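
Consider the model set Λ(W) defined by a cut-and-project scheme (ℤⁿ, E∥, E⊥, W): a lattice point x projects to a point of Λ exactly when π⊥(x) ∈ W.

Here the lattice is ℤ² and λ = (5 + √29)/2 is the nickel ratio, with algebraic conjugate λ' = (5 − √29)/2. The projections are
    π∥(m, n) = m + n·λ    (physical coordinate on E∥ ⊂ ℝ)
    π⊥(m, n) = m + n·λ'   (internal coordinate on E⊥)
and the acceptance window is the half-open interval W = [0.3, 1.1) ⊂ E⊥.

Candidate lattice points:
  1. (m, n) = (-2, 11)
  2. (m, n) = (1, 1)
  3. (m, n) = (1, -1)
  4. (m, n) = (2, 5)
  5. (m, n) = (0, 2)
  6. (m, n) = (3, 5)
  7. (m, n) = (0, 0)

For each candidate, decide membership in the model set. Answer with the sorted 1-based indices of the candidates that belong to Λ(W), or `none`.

2, 4

Compute λ' = (5−√29)/2 = -0.1926, so π⊥(m,n) = m -0.1926·n.
#1 (-2,11): internal coord -2 + (11)·λ' = -4.1184; -4.1184 ∉ [0.3, 1.1) → out
#2 (1,1): internal coord 1 + (1)·λ' = +0.8074; +0.8074 ∈ [0.3, 1.1) → IN Λ
#3 (1,-1): internal coord 1 + (-1)·λ' = +1.1926; +1.1926 ∉ [0.3, 1.1) → out
#4 (2,5): internal coord 2 + (5)·λ' = +1.0371; +1.0371 ∈ [0.3, 1.1) → IN Λ
#5 (0,2): internal coord 0 + (2)·λ' = -0.3852; -0.3852 ∉ [0.3, 1.1) → out
#6 (3,5): internal coord 3 + (5)·λ' = +2.0371; +2.0371 ∉ [0.3, 1.1) → out
#7 (0,0): internal coord 0 + (0)·λ' = +0.0000; +0.0000 ∉ [0.3, 1.1) → out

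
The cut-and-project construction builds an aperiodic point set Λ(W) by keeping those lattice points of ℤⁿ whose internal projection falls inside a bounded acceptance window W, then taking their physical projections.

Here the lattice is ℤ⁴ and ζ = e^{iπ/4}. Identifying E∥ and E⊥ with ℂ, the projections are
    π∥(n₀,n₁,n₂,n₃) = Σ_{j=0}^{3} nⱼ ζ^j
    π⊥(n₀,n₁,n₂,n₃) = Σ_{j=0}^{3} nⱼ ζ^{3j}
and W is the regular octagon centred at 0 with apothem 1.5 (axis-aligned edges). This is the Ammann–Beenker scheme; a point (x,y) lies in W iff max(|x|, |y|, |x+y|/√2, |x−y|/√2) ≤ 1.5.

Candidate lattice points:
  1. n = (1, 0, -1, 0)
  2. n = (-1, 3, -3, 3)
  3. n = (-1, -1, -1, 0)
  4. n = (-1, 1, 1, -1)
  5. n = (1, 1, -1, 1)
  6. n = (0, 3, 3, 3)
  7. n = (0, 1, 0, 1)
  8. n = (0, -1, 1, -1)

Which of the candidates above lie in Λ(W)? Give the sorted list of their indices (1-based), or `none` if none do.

1, 3, 6, 7

π⊥(n) = n₀ + n₁ζ³ + n₂ζ⁶ + n₃ζ⁹ where ζ = e^{iπ/4}.
candidate 1: n = (1, 0, -1, 0) → π⊥ ≈ (+1.0000, +1.0000); max(|x|,|y|,|x±y|/√2) = 1.4142 ≤ 1.5 ⇒ ∈ W
candidate 2: n = (-1, 3, -3, 3) → π⊥ ≈ (-1.0000, +7.2426); max(|x|,|y|,|x±y|/√2) = 7.2426 > 1.5 ⇒ ∉ W
candidate 3: n = (-1, -1, -1, 0) → π⊥ ≈ (-0.2929, +0.2929); max(|x|,|y|,|x±y|/√2) = 0.4142 ≤ 1.5 ⇒ ∈ W
candidate 4: n = (-1, 1, 1, -1) → π⊥ ≈ (-2.4142, -1.0000); max(|x|,|y|,|x±y|/√2) = 2.4142 > 1.5 ⇒ ∉ W
candidate 5: n = (1, 1, -1, 1) → π⊥ ≈ (+1.0000, +2.4142); max(|x|,|y|,|x±y|/√2) = 2.4142 > 1.5 ⇒ ∉ W
candidate 6: n = (0, 3, 3, 3) → π⊥ ≈ (+0.0000, +1.2426); max(|x|,|y|,|x±y|/√2) = 1.2426 ≤ 1.5 ⇒ ∈ W
candidate 7: n = (0, 1, 0, 1) → π⊥ ≈ (+0.0000, +1.4142); max(|x|,|y|,|x±y|/√2) = 1.4142 ≤ 1.5 ⇒ ∈ W
candidate 8: n = (0, -1, 1, -1) → π⊥ ≈ (+0.0000, -2.4142); max(|x|,|y|,|x±y|/√2) = 2.4142 > 1.5 ⇒ ∉ W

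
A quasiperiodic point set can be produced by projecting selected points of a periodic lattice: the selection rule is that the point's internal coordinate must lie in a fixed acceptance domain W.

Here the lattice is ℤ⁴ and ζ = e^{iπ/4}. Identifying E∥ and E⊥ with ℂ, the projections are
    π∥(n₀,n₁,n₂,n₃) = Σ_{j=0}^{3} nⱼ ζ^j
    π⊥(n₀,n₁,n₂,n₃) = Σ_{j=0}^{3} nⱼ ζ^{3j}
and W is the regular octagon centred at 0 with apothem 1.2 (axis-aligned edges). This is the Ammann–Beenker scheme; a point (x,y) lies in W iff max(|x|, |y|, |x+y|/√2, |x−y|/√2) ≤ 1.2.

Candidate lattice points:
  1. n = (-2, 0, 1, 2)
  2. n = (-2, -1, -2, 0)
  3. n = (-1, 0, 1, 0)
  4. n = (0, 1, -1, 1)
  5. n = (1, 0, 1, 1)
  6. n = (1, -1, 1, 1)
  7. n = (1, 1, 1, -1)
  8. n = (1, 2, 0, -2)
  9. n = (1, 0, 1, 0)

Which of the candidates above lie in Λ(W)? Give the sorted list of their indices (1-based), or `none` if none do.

π⊥(n) = n₀ + n₁ζ³ + n₂ζ⁶ + n₃ζ⁹ where ζ = e^{iπ/4}.
candidate 1: n = (-2, 0, 1, 2) → π⊥ ≈ (-0.585786, +0.414214); max(|x|,|y|,|x±y|/√2) = 0.707107 ≤ 1.2 ⇒ ∈ W
candidate 2: n = (-2, -1, -2, 0) → π⊥ ≈ (-1.292893, +1.292893); max(|x|,|y|,|x±y|/√2) = 1.828427 > 1.2 ⇒ ∉ W
candidate 3: n = (-1, 0, 1, 0) → π⊥ ≈ (-1.000000, -1.000000); max(|x|,|y|,|x±y|/√2) = 1.414214 > 1.2 ⇒ ∉ W
candidate 4: n = (0, 1, -1, 1) → π⊥ ≈ (+0.000000, +2.414214); max(|x|,|y|,|x±y|/√2) = 2.414214 > 1.2 ⇒ ∉ W
candidate 5: n = (1, 0, 1, 1) → π⊥ ≈ (+1.707107, -0.292893); max(|x|,|y|,|x±y|/√2) = 1.707107 > 1.2 ⇒ ∉ W
candidate 6: n = (1, -1, 1, 1) → π⊥ ≈ (+2.414214, -1.000000); max(|x|,|y|,|x±y|/√2) = 2.414214 > 1.2 ⇒ ∉ W
candidate 7: n = (1, 1, 1, -1) → π⊥ ≈ (-0.414214, -1.000000); max(|x|,|y|,|x±y|/√2) = 1.000000 ≤ 1.2 ⇒ ∈ W
candidate 8: n = (1, 2, 0, -2) → π⊥ ≈ (-1.828427, +0.000000); max(|x|,|y|,|x±y|/√2) = 1.828427 > 1.2 ⇒ ∉ W
candidate 9: n = (1, 0, 1, 0) → π⊥ ≈ (+1.000000, -1.000000); max(|x|,|y|,|x±y|/√2) = 1.414214 > 1.2 ⇒ ∉ W

1, 7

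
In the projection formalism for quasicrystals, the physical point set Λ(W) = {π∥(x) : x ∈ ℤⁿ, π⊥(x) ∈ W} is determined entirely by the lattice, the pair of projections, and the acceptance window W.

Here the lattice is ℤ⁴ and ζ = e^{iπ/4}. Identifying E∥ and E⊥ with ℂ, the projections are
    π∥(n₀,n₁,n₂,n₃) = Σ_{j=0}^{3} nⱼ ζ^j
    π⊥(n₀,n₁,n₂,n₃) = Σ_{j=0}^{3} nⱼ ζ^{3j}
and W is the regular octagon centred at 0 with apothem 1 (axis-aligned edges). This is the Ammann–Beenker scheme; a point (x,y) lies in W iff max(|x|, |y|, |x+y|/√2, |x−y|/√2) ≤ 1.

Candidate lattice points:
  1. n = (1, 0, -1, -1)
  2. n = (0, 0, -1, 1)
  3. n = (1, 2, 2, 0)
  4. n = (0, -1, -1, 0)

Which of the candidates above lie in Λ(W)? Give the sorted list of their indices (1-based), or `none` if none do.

1, 3, 4

π⊥(n) = n₀ + n₁ζ³ + n₂ζ⁶ + n₃ζ⁹ where ζ = e^{iπ/4}.
#1 (1, 0, -1, -1): internal (0.292893, 0.292893); octagon support 0.414214 vs apothem 1 → ∈ W
#2 (0, 0, -1, 1): internal (0.707107, 1.707107); octagon support 1.707107 vs apothem 1 → ∉ W
#3 (1, 2, 2, 0): internal (-0.414214, -0.585786); octagon support 0.707107 vs apothem 1 → ∈ W
#4 (0, -1, -1, 0): internal (0.707107, 0.292893); octagon support 0.707107 vs apothem 1 → ∈ W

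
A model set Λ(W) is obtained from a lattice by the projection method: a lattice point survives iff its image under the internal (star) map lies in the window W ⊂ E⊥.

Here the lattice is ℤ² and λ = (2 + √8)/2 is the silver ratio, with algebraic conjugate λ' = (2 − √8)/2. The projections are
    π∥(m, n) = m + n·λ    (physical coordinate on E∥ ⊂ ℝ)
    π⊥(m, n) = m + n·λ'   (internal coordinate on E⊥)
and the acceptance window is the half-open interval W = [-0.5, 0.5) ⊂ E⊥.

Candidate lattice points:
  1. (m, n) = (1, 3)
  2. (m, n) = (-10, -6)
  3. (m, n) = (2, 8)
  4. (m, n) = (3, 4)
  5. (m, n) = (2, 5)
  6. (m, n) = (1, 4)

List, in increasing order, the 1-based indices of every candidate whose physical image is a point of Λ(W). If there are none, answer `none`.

1, 5

Numerically λ ≈ 2.414214 and λ' = −1/λ ≈ -0.414214.
candidate 1: (m,n)=(1,3) → π∥ = 1+3·λ ≈ 8.242641, π⊥ = 1+3·λ' ≈ -0.242641 ∈ [-0.5, 0.5) ⇒ IN Λ
candidate 2: (m,n)=(-10,-6) → π∥ = -10-6·λ ≈ -24.485281, π⊥ = -10-6·λ' ≈ -7.514719 ∉ [-0.5, 0.5) ⇒ out
candidate 3: (m,n)=(2,8) → π∥ = 2+8·λ ≈ 21.313708, π⊥ = 2+8·λ' ≈ -1.313708 ∉ [-0.5, 0.5) ⇒ out
candidate 4: (m,n)=(3,4) → π∥ = 3+4·λ ≈ 12.656854, π⊥ = 3+4·λ' ≈ 1.343146 ∉ [-0.5, 0.5) ⇒ out
candidate 5: (m,n)=(2,5) → π∥ = 2+5·λ ≈ 14.071068, π⊥ = 2+5·λ' ≈ -0.071068 ∈ [-0.5, 0.5) ⇒ IN Λ
candidate 6: (m,n)=(1,4) → π∥ = 1+4·λ ≈ 10.656854, π⊥ = 1+4·λ' ≈ -0.656854 ∉ [-0.5, 0.5) ⇒ out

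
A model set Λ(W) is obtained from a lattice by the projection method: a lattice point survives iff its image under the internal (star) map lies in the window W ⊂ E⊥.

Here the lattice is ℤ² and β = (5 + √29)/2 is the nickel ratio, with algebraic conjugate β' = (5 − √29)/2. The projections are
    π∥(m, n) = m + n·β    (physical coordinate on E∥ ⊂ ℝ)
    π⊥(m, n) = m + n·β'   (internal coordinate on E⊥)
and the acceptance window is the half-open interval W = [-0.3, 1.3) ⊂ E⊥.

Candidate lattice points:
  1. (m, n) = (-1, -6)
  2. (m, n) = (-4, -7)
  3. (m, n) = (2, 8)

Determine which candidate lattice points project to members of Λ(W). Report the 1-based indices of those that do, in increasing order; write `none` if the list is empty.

1, 3

β' = (5−√29)/2 ≈ -0.19258.
#1 (-1,-6): internal coord -1 + (-6)·β' = +0.15549; +0.15549 ∈ [-0.3, 1.3) → IN Λ
#2 (-4,-7): internal coord -4 + (-7)·β' = -2.65192; -2.65192 ∉ [-0.3, 1.3) → out
#3 (2,8): internal coord 2 + (8)·β' = +0.45934; +0.45934 ∈ [-0.3, 1.3) → IN Λ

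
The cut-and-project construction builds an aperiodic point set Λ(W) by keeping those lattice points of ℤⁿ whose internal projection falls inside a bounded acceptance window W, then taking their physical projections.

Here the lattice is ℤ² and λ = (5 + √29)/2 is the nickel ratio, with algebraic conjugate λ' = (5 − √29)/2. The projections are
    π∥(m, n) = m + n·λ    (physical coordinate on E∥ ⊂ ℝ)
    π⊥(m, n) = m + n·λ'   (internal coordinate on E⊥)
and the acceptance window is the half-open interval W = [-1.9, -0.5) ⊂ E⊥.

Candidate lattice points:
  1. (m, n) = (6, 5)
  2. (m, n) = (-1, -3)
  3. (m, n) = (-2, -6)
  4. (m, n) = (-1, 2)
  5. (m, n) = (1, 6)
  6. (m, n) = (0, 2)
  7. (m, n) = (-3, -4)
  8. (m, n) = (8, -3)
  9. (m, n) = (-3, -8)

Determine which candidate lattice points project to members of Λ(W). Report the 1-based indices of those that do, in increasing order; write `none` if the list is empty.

3, 4, 9

Compute λ' = (5−√29)/2 = -0.192582, so π⊥(m,n) = m -0.192582·n.
[1] lift (6,5): star map gives 5.037088; window check -1.9 ≤ 5.037088 < -0.5 is false → out
[2] lift (-1,-3): star map gives -0.422253; window check -1.9 ≤ -0.422253 < -0.5 is false → out
[3] lift (-2,-6): star map gives -0.844506; window check -1.9 ≤ -0.844506 < -0.5 is true → IN Λ
[4] lift (-1,2): star map gives -1.385165; window check -1.9 ≤ -1.385165 < -0.5 is true → IN Λ
[5] lift (1,6): star map gives -0.155494; window check -1.9 ≤ -0.155494 < -0.5 is false → out
[6] lift (0,2): star map gives -0.385165; window check -1.9 ≤ -0.385165 < -0.5 is false → out
[7] lift (-3,-4): star map gives -2.229670; window check -1.9 ≤ -2.229670 < -0.5 is false → out
[8] lift (8,-3): star map gives 8.577747; window check -1.9 ≤ 8.577747 < -0.5 is false → out
[9] lift (-3,-8): star map gives -1.459341; window check -1.9 ≤ -1.459341 < -0.5 is true → IN Λ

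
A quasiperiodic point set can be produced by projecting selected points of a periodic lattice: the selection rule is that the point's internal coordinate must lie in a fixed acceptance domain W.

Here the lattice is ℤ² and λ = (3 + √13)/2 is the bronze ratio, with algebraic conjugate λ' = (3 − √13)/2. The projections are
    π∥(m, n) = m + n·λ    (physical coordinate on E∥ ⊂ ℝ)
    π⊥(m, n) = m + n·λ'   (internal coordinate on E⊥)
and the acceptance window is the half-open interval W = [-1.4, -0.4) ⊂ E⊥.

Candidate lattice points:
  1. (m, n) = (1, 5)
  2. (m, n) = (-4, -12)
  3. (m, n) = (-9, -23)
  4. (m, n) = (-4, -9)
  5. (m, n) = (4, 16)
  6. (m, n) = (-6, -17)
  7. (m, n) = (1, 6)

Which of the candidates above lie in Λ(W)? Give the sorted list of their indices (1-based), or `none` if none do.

Compute λ' = (3−√13)/2 = -0.302776, so π⊥(m,n) = m -0.302776·n.
candidate 1: (m,n)=(1,5) → π∥ = 1+5·λ ≈ 17.513878, π⊥ = 1+5·λ' ≈ -0.513878 ∈ [-1.4, -0.4) ⇒ IN Λ
candidate 2: (m,n)=(-4,-12) → π∥ = -4-12·λ ≈ -43.633308, π⊥ = -4-12·λ' ≈ -0.366692 ∉ [-1.4, -0.4) ⇒ out
candidate 3: (m,n)=(-9,-23) → π∥ = -9-23·λ ≈ -84.963840, π⊥ = -9-23·λ' ≈ -2.036160 ∉ [-1.4, -0.4) ⇒ out
candidate 4: (m,n)=(-4,-9) → π∥ = -4-9·λ ≈ -33.724981, π⊥ = -4-9·λ' ≈ -1.275019 ∈ [-1.4, -0.4) ⇒ IN Λ
candidate 5: (m,n)=(4,16) → π∥ = 4+16·λ ≈ 56.844410, π⊥ = 4+16·λ' ≈ -0.844410 ∈ [-1.4, -0.4) ⇒ IN Λ
candidate 6: (m,n)=(-6,-17) → π∥ = -6-17·λ ≈ -62.147186, π⊥ = -6-17·λ' ≈ -0.852814 ∈ [-1.4, -0.4) ⇒ IN Λ
candidate 7: (m,n)=(1,6) → π∥ = 1+6·λ ≈ 20.816654, π⊥ = 1+6·λ' ≈ -0.816654 ∈ [-1.4, -0.4) ⇒ IN Λ

1, 4, 5, 6, 7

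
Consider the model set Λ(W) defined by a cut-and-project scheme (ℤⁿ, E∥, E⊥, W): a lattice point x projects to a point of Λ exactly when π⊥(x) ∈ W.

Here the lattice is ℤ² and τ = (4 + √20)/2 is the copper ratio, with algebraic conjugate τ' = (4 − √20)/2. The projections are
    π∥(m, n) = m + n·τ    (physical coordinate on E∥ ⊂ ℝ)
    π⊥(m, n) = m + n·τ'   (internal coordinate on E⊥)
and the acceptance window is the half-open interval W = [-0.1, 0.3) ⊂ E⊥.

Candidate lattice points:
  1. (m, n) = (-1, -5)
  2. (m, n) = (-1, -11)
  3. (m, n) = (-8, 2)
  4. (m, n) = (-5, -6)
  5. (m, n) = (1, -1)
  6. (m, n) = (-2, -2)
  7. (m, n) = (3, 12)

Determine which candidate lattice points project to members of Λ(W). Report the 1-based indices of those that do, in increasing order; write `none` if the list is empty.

τ' = (4−√20)/2 ≈ -0.236068.
[1] lift (-1,-5): star map gives 0.180340; window check -0.1 ≤ 0.180340 < 0.3 is true → IN Λ
[2] lift (-1,-11): star map gives 1.596748; window check -0.1 ≤ 1.596748 < 0.3 is false → out
[3] lift (-8,2): star map gives -8.472136; window check -0.1 ≤ -8.472136 < 0.3 is false → out
[4] lift (-5,-6): star map gives -3.583592; window check -0.1 ≤ -3.583592 < 0.3 is false → out
[5] lift (1,-1): star map gives 1.236068; window check -0.1 ≤ 1.236068 < 0.3 is false → out
[6] lift (-2,-2): star map gives -1.527864; window check -0.1 ≤ -1.527864 < 0.3 is false → out
[7] lift (3,12): star map gives 0.167184; window check -0.1 ≤ 0.167184 < 0.3 is true → IN Λ

1, 7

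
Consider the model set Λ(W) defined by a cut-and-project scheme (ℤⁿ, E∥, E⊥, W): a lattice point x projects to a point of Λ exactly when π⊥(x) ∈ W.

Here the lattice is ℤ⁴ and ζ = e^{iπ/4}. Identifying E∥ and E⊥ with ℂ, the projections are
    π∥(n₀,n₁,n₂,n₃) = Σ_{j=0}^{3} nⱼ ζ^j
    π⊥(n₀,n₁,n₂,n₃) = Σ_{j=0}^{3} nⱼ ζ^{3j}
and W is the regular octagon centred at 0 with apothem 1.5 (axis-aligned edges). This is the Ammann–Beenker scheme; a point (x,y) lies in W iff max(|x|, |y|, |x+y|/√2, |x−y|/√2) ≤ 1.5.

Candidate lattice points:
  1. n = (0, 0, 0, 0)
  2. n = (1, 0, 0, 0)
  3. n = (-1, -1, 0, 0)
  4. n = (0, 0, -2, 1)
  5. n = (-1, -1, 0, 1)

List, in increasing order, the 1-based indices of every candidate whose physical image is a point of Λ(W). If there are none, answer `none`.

1, 2, 3, 5

With ζ = e^{iπ/4} the internal vectors are ζ^0,ζ^3,ζ^6,ζ^9.
#1 (0, 0, 0, 0): internal (0.00000, 0.00000); octagon support 0.00000 vs apothem 1.5 → ∈ W
#2 (1, 0, 0, 0): internal (1.00000, 0.00000); octagon support 1.00000 vs apothem 1.5 → ∈ W
#3 (-1, -1, 0, 0): internal (-0.29289, -0.70711); octagon support 0.70711 vs apothem 1.5 → ∈ W
#4 (0, 0, -2, 1): internal (0.70711, 2.70711); octagon support 2.70711 vs apothem 1.5 → ∉ W
#5 (-1, -1, 0, 1): internal (0.41421, 0.00000); octagon support 0.41421 vs apothem 1.5 → ∈ W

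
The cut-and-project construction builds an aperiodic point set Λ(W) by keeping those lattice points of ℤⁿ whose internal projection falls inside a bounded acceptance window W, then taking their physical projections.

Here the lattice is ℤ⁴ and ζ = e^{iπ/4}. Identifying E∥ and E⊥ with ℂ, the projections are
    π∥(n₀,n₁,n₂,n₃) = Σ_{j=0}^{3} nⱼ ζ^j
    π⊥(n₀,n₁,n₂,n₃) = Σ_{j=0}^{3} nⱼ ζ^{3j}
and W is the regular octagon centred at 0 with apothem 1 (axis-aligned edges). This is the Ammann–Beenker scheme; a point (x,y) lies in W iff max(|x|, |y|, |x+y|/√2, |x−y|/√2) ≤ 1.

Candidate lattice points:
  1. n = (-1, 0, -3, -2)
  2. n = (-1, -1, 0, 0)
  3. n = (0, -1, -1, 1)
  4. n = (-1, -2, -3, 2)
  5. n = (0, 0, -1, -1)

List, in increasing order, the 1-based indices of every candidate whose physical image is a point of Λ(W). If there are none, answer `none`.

π⊥(n) = n₀ + n₁ζ³ + n₂ζ⁶ + n₃ζ⁹ where ζ = e^{iπ/4}.
candidate 1: n = (-1, 0, -3, -2) → π⊥ ≈ (-2.4142, +1.5858); max(|x|,|y|,|x±y|/√2) = 2.8284 > 1 ⇒ ∉ W
candidate 2: n = (-1, -1, 0, 0) → π⊥ ≈ (-0.2929, -0.7071); max(|x|,|y|,|x±y|/√2) = 0.7071 ≤ 1 ⇒ ∈ W
candidate 3: n = (0, -1, -1, 1) → π⊥ ≈ (+1.4142, +1.0000); max(|x|,|y|,|x±y|/√2) = 1.7071 > 1 ⇒ ∉ W
candidate 4: n = (-1, -2, -3, 2) → π⊥ ≈ (+1.8284, +3.0000); max(|x|,|y|,|x±y|/√2) = 3.4142 > 1 ⇒ ∉ W
candidate 5: n = (0, 0, -1, -1) → π⊥ ≈ (-0.7071, +0.2929); max(|x|,|y|,|x±y|/√2) = 0.7071 ≤ 1 ⇒ ∈ W

2, 5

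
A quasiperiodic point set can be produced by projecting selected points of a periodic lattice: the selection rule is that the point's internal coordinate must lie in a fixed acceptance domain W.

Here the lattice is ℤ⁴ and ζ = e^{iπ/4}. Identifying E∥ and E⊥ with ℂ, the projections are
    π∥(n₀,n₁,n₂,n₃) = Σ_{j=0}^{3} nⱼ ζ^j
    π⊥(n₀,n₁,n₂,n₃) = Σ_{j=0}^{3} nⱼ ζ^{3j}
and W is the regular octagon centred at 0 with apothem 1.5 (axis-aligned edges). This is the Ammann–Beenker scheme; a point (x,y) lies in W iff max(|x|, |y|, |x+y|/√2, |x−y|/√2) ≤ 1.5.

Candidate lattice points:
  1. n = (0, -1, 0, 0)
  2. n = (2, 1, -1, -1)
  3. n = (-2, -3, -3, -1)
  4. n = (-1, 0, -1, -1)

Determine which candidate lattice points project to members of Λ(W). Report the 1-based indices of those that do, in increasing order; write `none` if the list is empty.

With ζ = e^{iπ/4} the internal vectors are ζ^0,ζ^3,ζ^6,ζ^9.
candidate 1: n = (0, -1, 0, 0) → π⊥ ≈ (+0.7071, -0.7071); max(|x|,|y|,|x±y|/√2) = 1.0000 ≤ 1.5 ⇒ ∈ W
candidate 2: n = (2, 1, -1, -1) → π⊥ ≈ (+0.5858, +1.0000); max(|x|,|y|,|x±y|/√2) = 1.1213 ≤ 1.5 ⇒ ∈ W
candidate 3: n = (-2, -3, -3, -1) → π⊥ ≈ (-0.5858, +0.1716); max(|x|,|y|,|x±y|/√2) = 0.5858 ≤ 1.5 ⇒ ∈ W
candidate 4: n = (-1, 0, -1, -1) → π⊥ ≈ (-1.7071, +0.2929); max(|x|,|y|,|x±y|/√2) = 1.7071 > 1.5 ⇒ ∉ W

1, 2, 3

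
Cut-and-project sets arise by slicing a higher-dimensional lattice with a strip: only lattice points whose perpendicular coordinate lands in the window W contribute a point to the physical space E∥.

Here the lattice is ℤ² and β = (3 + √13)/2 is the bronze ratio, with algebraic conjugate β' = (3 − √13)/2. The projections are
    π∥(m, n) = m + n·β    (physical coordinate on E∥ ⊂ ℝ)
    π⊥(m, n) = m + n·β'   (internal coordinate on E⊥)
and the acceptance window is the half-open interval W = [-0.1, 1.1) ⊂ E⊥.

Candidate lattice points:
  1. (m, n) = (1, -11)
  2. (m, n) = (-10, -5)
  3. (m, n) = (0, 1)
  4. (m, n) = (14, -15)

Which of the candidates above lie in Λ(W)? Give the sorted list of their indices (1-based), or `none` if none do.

none

Compute β' = (3−√13)/2 = -0.302776, so π⊥(m,n) = m -0.302776·n.
candidate 1: (m,n)=(1,-11) → π∥ = 1-11·β ≈ -35.330532, π⊥ = 1-11·β' ≈ 4.330532 ∉ [-0.1, 1.1) ⇒ out
candidate 2: (m,n)=(-10,-5) → π∥ = -10-5·β ≈ -26.513878, π⊥ = -10-5·β' ≈ -8.486122 ∉ [-0.1, 1.1) ⇒ out
candidate 3: (m,n)=(0,1) → π∥ = 0+1·β ≈ 3.302776, π⊥ = 0+1·β' ≈ -0.302776 ∉ [-0.1, 1.1) ⇒ out
candidate 4: (m,n)=(14,-15) → π∥ = 14-15·β ≈ -35.541635, π⊥ = 14-15·β' ≈ 18.541635 ∉ [-0.1, 1.1) ⇒ out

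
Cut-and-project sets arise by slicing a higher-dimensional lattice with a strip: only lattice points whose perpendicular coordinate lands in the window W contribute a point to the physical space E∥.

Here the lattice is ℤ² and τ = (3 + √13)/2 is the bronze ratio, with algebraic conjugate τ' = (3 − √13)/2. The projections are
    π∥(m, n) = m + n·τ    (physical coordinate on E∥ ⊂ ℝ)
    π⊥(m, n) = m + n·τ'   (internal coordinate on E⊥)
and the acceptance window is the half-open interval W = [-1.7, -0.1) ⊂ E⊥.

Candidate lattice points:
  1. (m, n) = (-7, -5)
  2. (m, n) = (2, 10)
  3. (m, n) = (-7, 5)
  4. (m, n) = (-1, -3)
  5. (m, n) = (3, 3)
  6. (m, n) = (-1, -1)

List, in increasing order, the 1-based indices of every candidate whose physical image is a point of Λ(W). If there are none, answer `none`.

Numerically τ ≈ 3.30278 and τ' = −1/τ ≈ -0.30278.
[1] lift (-7,-5): star map gives -5.48612; window check -1.7 ≤ -5.48612 < -0.1 is false → out
[2] lift (2,10): star map gives -1.02776; window check -1.7 ≤ -1.02776 < -0.1 is true → IN Λ
[3] lift (-7,5): star map gives -8.51388; window check -1.7 ≤ -8.51388 < -0.1 is false → out
[4] lift (-1,-3): star map gives -0.09167; window check -1.7 ≤ -0.09167 < -0.1 is false → out
[5] lift (3,3): star map gives 2.09167; window check -1.7 ≤ 2.09167 < -0.1 is false → out
[6] lift (-1,-1): star map gives -0.69722; window check -1.7 ≤ -0.69722 < -0.1 is true → IN Λ

2, 6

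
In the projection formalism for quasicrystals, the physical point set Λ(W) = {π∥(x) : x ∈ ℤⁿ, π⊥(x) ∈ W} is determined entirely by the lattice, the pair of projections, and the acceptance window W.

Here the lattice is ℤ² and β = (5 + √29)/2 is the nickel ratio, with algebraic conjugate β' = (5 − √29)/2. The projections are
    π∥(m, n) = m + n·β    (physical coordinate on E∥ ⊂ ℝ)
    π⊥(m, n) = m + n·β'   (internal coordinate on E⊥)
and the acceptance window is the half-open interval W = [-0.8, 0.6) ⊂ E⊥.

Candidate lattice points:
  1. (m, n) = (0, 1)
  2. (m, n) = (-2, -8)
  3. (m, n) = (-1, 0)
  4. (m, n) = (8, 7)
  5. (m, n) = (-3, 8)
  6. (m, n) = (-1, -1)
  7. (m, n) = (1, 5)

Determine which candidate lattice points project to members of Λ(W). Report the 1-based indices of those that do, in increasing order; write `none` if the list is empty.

1, 2, 7

Numerically β ≈ 5.1926 and β' = −1/β ≈ -0.1926.
#1 (0,1): internal coord 0 + (1)·β' = -0.1926; -0.1926 ∈ [-0.8, 0.6) → IN Λ
#2 (-2,-8): internal coord -2 + (-8)·β' = -0.4593; -0.4593 ∈ [-0.8, 0.6) → IN Λ
#3 (-1,0): internal coord -1 + (0)·β' = -1.0000; -1.0000 ∉ [-0.8, 0.6) → out
#4 (8,7): internal coord 8 + (7)·β' = +6.6519; +6.6519 ∉ [-0.8, 0.6) → out
#5 (-3,8): internal coord -3 + (8)·β' = -4.5407; -4.5407 ∉ [-0.8, 0.6) → out
#6 (-1,-1): internal coord -1 + (-1)·β' = -0.8074; -0.8074 ∉ [-0.8, 0.6) → out
#7 (1,5): internal coord 1 + (5)·β' = +0.0371; +0.0371 ∈ [-0.8, 0.6) → IN Λ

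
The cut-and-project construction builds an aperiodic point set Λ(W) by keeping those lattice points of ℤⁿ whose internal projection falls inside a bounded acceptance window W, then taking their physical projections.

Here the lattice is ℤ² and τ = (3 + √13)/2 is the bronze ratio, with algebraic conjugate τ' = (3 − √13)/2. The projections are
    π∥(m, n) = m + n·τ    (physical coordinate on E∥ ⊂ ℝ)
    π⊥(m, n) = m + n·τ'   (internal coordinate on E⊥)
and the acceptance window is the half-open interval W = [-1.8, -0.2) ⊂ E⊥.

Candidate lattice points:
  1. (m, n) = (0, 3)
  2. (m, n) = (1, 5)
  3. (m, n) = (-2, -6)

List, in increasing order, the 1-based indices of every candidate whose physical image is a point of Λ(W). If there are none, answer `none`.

1, 2

Compute τ' = (3−√13)/2 = -0.302776, so π⊥(m,n) = m -0.302776·n.
[1] lift (0,3): star map gives -0.908327; window check -1.8 ≤ -0.908327 < -0.2 is true → IN Λ
[2] lift (1,5): star map gives -0.513878; window check -1.8 ≤ -0.513878 < -0.2 is true → IN Λ
[3] lift (-2,-6): star map gives -0.183346; window check -1.8 ≤ -0.183346 < -0.2 is false → out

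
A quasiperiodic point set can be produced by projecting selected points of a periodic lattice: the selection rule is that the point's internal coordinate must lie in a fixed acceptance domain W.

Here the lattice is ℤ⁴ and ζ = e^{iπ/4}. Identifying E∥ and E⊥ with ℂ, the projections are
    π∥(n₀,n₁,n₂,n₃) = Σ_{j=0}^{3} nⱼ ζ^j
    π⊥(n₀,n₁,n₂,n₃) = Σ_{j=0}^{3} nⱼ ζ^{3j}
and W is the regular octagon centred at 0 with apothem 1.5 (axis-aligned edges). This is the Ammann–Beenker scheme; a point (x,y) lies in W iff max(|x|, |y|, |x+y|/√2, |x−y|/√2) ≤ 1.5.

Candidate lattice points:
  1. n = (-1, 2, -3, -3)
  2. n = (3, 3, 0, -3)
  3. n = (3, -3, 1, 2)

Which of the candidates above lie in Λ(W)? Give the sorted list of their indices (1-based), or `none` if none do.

With ζ = e^{iπ/4} the internal vectors are ζ^0,ζ^3,ζ^6,ζ^9.
#1 (-1, 2, -3, -3): internal (-4.535534, 2.292893); octagon support 4.828427 vs apothem 1.5 → ∉ W
#2 (3, 3, 0, -3): internal (-1.242641, 0.000000); octagon support 1.242641 vs apothem 1.5 → ∈ W
#3 (3, -3, 1, 2): internal (6.535534, -1.707107); octagon support 6.535534 vs apothem 1.5 → ∉ W

2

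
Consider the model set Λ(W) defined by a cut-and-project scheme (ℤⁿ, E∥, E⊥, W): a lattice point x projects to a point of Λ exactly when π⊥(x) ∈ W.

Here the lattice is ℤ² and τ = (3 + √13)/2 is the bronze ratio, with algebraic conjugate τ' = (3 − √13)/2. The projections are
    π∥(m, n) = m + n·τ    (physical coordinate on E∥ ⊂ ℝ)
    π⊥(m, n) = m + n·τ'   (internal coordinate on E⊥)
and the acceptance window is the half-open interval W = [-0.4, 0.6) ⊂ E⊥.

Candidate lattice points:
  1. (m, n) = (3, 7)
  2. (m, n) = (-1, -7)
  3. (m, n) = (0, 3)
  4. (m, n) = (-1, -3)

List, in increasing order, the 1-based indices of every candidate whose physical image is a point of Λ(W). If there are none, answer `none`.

Numerically τ ≈ 3.302776 and τ' = −1/τ ≈ -0.302776.
candidate 1: (m,n)=(3,7) → π∥ = 3+7·τ ≈ 26.119429, π⊥ = 3+7·τ' ≈ 0.880571 ∉ [-0.4, 0.6) ⇒ out
candidate 2: (m,n)=(-1,-7) → π∥ = -1-7·τ ≈ -24.119429, π⊥ = -1-7·τ' ≈ 1.119429 ∉ [-0.4, 0.6) ⇒ out
candidate 3: (m,n)=(0,3) → π∥ = 0+3·τ ≈ 9.908327, π⊥ = 0+3·τ' ≈ -0.908327 ∉ [-0.4, 0.6) ⇒ out
candidate 4: (m,n)=(-1,-3) → π∥ = -1-3·τ ≈ -10.908327, π⊥ = -1-3·τ' ≈ -0.091673 ∈ [-0.4, 0.6) ⇒ IN Λ

4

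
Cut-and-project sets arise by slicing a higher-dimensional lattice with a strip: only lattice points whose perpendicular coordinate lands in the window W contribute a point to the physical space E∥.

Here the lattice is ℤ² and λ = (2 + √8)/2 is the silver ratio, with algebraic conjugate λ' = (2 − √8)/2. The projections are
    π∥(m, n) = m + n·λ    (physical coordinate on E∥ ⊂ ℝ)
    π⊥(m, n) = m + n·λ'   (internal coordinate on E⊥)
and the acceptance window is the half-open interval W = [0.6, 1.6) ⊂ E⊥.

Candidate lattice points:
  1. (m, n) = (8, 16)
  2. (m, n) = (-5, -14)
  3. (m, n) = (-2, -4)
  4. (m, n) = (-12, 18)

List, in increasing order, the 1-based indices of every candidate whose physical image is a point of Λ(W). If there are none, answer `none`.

λ' = (2−√8)/2 ≈ -0.4142.
[1] lift (8,16): star map gives 1.3726; window check 0.6 ≤ 1.3726 < 1.6 is true → IN Λ
[2] lift (-5,-14): star map gives 0.7990; window check 0.6 ≤ 0.7990 < 1.6 is true → IN Λ
[3] lift (-2,-4): star map gives -0.3431; window check 0.6 ≤ -0.3431 < 1.6 is false → out
[4] lift (-12,18): star map gives -19.4558; window check 0.6 ≤ -19.4558 < 1.6 is false → out

1, 2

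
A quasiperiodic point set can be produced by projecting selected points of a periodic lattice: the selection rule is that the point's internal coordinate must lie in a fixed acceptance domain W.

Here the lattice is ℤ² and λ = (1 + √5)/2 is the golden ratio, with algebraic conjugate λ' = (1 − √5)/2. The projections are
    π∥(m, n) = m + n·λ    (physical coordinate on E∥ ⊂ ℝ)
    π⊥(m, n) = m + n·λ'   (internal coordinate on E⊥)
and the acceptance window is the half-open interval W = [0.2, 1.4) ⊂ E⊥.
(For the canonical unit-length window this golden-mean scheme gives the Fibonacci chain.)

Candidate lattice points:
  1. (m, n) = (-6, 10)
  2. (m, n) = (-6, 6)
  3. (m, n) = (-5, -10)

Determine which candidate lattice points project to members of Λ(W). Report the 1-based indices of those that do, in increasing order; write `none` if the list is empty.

3

Compute λ' = (1−√5)/2 = -0.61803, so π⊥(m,n) = m -0.61803·n.
[1] lift (-6,10): star map gives -12.18034; window check 0.2 ≤ -12.18034 < 1.4 is false → out
[2] lift (-6,6): star map gives -9.70820; window check 0.2 ≤ -9.70820 < 1.4 is false → out
[3] lift (-5,-10): star map gives 1.18034; window check 0.2 ≤ 1.18034 < 1.4 is true → IN Λ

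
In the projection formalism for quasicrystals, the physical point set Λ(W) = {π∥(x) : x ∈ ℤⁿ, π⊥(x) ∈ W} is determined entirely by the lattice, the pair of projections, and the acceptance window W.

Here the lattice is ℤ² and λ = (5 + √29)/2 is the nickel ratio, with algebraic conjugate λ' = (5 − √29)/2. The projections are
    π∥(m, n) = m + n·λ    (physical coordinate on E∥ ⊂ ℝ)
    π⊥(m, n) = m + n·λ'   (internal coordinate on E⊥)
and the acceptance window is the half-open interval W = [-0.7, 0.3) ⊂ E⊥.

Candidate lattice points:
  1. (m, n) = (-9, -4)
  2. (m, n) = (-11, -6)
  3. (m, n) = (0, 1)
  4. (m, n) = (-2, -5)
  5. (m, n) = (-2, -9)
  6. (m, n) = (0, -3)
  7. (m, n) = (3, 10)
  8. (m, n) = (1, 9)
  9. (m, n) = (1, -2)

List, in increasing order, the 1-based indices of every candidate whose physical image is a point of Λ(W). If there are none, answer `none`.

Compute λ' = (5−√29)/2 = -0.192582, so π⊥(m,n) = m -0.192582·n.
candidate 1: (m,n)=(-9,-4) → π∥ = -9-4·λ ≈ -29.770330, π⊥ = -9-4·λ' ≈ -8.229670 ∉ [-0.7, 0.3) ⇒ out
candidate 2: (m,n)=(-11,-6) → π∥ = -11-6·λ ≈ -42.155494, π⊥ = -11-6·λ' ≈ -9.844506 ∉ [-0.7, 0.3) ⇒ out
candidate 3: (m,n)=(0,1) → π∥ = 0+1·λ ≈ 5.192582, π⊥ = 0+1·λ' ≈ -0.192582 ∈ [-0.7, 0.3) ⇒ IN Λ
candidate 4: (m,n)=(-2,-5) → π∥ = -2-5·λ ≈ -27.962912, π⊥ = -2-5·λ' ≈ -1.037088 ∉ [-0.7, 0.3) ⇒ out
candidate 5: (m,n)=(-2,-9) → π∥ = -2-9·λ ≈ -48.733242, π⊥ = -2-9·λ' ≈ -0.266758 ∈ [-0.7, 0.3) ⇒ IN Λ
candidate 6: (m,n)=(0,-3) → π∥ = 0-3·λ ≈ -15.577747, π⊥ = 0-3·λ' ≈ 0.577747 ∉ [-0.7, 0.3) ⇒ out
candidate 7: (m,n)=(3,10) → π∥ = 3+10·λ ≈ 54.925824, π⊥ = 3+10·λ' ≈ 1.074176 ∉ [-0.7, 0.3) ⇒ out
candidate 8: (m,n)=(1,9) → π∥ = 1+9·λ ≈ 47.733242, π⊥ = 1+9·λ' ≈ -0.733242 ∉ [-0.7, 0.3) ⇒ out
candidate 9: (m,n)=(1,-2) → π∥ = 1-2·λ ≈ -9.385165, π⊥ = 1-2·λ' ≈ 1.385165 ∉ [-0.7, 0.3) ⇒ out

3, 5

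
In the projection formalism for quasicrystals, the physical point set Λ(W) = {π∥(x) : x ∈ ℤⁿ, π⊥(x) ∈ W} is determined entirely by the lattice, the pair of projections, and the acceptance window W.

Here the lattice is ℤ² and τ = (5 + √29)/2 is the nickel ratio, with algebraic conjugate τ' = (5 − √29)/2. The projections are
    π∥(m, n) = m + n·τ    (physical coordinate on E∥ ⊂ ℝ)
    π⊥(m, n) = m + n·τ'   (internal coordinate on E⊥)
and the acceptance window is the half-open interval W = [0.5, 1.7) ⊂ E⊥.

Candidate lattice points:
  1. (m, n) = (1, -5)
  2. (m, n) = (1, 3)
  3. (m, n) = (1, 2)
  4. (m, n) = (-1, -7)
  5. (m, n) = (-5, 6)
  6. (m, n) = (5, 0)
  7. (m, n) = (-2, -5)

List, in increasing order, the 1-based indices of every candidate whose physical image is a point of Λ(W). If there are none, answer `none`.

Compute τ' = (5−√29)/2 = -0.19258, so π⊥(m,n) = m -0.19258·n.
[1] lift (1,-5): star map gives 1.96291; window check 0.5 ≤ 1.96291 < 1.7 is false → out
[2] lift (1,3): star map gives 0.42225; window check 0.5 ≤ 0.42225 < 1.7 is false → out
[3] lift (1,2): star map gives 0.61484; window check 0.5 ≤ 0.61484 < 1.7 is true → IN Λ
[4] lift (-1,-7): star map gives 0.34808; window check 0.5 ≤ 0.34808 < 1.7 is false → out
[5] lift (-5,6): star map gives -6.15549; window check 0.5 ≤ -6.15549 < 1.7 is false → out
[6] lift (5,0): star map gives 5.00000; window check 0.5 ≤ 5.00000 < 1.7 is false → out
[7] lift (-2,-5): star map gives -1.03709; window check 0.5 ≤ -1.03709 < 1.7 is false → out

3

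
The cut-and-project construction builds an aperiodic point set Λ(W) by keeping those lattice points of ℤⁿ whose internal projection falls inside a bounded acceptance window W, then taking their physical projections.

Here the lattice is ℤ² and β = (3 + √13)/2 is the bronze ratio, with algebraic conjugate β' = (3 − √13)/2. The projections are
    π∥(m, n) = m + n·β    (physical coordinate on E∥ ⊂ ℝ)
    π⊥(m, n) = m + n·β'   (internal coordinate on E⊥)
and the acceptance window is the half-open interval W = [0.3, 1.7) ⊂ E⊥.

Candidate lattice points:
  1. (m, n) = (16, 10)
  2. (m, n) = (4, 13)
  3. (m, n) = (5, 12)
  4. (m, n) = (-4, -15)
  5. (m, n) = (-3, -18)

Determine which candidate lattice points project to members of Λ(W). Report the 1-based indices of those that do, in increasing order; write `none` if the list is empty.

Compute β' = (3−√13)/2 = -0.30278, so π⊥(m,n) = m -0.30278·n.
[1] lift (16,10): star map gives 12.97224; window check 0.3 ≤ 12.97224 < 1.7 is false → out
[2] lift (4,13): star map gives 0.06392; window check 0.3 ≤ 0.06392 < 1.7 is false → out
[3] lift (5,12): star map gives 1.36669; window check 0.3 ≤ 1.36669 < 1.7 is true → IN Λ
[4] lift (-4,-15): star map gives 0.54163; window check 0.3 ≤ 0.54163 < 1.7 is true → IN Λ
[5] lift (-3,-18): star map gives 2.44996; window check 0.3 ≤ 2.44996 < 1.7 is false → out

3, 4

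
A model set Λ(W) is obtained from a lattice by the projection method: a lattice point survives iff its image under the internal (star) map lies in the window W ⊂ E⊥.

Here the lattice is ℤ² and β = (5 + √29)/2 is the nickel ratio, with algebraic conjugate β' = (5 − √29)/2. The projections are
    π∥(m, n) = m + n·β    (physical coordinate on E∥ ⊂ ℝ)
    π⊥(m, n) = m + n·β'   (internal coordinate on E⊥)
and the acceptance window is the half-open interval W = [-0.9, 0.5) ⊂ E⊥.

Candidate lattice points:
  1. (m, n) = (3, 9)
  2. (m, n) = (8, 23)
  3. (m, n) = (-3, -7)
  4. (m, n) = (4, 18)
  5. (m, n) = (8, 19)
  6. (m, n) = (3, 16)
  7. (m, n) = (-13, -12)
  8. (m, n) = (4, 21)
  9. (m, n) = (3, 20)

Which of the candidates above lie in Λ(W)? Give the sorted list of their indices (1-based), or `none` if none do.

Compute β' = (5−√29)/2 = -0.1926, so π⊥(m,n) = m -0.1926·n.
[1] lift (3,9): star map gives 1.2668; window check -0.9 ≤ 1.2668 < 0.5 is false → out
[2] lift (8,23): star map gives 3.5706; window check -0.9 ≤ 3.5706 < 0.5 is false → out
[3] lift (-3,-7): star map gives -1.6519; window check -0.9 ≤ -1.6519 < 0.5 is false → out
[4] lift (4,18): star map gives 0.5335; window check -0.9 ≤ 0.5335 < 0.5 is false → out
[5] lift (8,19): star map gives 4.3409; window check -0.9 ≤ 4.3409 < 0.5 is false → out
[6] lift (3,16): star map gives -0.0813; window check -0.9 ≤ -0.0813 < 0.5 is true → IN Λ
[7] lift (-13,-12): star map gives -10.6890; window check -0.9 ≤ -10.6890 < 0.5 is false → out
[8] lift (4,21): star map gives -0.0442; window check -0.9 ≤ -0.0442 < 0.5 is true → IN Λ
[9] lift (3,20): star map gives -0.8516; window check -0.9 ≤ -0.8516 < 0.5 is true → IN Λ

6, 8, 9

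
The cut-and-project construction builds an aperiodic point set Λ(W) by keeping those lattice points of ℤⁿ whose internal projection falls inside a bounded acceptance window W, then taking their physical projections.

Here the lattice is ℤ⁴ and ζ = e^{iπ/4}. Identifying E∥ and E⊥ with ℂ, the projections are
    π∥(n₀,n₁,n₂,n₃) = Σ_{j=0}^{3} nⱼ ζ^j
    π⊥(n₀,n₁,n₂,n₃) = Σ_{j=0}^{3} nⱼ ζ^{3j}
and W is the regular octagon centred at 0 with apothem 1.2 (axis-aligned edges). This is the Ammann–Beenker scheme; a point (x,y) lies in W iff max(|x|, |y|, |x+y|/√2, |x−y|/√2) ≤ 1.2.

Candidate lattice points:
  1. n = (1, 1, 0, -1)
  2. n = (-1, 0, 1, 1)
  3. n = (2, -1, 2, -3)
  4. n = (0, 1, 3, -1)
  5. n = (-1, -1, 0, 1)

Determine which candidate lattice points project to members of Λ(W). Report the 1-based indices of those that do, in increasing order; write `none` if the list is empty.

1, 2, 5

With ζ = e^{iπ/4} the internal vectors are ζ^0,ζ^3,ζ^6,ζ^9.
candidate 1: n = (1, 1, 0, -1) → π⊥ ≈ (-0.41421, +0.00000); max(|x|,|y|,|x±y|/√2) = 0.41421 ≤ 1.2 ⇒ ∈ W
candidate 2: n = (-1, 0, 1, 1) → π⊥ ≈ (-0.29289, -0.29289); max(|x|,|y|,|x±y|/√2) = 0.41421 ≤ 1.2 ⇒ ∈ W
candidate 3: n = (2, -1, 2, -3) → π⊥ ≈ (+0.58579, -4.82843); max(|x|,|y|,|x±y|/√2) = 4.82843 > 1.2 ⇒ ∉ W
candidate 4: n = (0, 1, 3, -1) → π⊥ ≈ (-1.41421, -3.00000); max(|x|,|y|,|x±y|/√2) = 3.12132 > 1.2 ⇒ ∉ W
candidate 5: n = (-1, -1, 0, 1) → π⊥ ≈ (+0.41421, +0.00000); max(|x|,|y|,|x±y|/√2) = 0.41421 ≤ 1.2 ⇒ ∈ W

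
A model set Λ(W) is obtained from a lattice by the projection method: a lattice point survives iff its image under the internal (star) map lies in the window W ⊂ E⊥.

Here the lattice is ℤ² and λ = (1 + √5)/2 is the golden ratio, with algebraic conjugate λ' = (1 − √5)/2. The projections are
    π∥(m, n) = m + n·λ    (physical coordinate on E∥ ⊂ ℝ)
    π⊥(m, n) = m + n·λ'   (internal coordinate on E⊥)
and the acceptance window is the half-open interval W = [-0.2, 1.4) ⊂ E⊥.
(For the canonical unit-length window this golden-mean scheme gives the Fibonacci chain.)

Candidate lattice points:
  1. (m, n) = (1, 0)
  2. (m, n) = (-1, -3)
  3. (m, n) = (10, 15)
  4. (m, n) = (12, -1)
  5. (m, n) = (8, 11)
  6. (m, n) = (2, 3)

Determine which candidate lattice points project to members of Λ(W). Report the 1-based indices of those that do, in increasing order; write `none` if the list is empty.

λ' = (1−√5)/2 ≈ -0.61803.
candidate 1: (m,n)=(1,0) → π∥ = 1+0·λ ≈ 1.00000, π⊥ = 1+0·λ' ≈ 1.00000 ∈ [-0.2, 1.4) ⇒ IN Λ
candidate 2: (m,n)=(-1,-3) → π∥ = -1-3·λ ≈ -5.85410, π⊥ = -1-3·λ' ≈ 0.85410 ∈ [-0.2, 1.4) ⇒ IN Λ
candidate 3: (m,n)=(10,15) → π∥ = 10+15·λ ≈ 34.27051, π⊥ = 10+15·λ' ≈ 0.72949 ∈ [-0.2, 1.4) ⇒ IN Λ
candidate 4: (m,n)=(12,-1) → π∥ = 12-1·λ ≈ 10.38197, π⊥ = 12-1·λ' ≈ 12.61803 ∉ [-0.2, 1.4) ⇒ out
candidate 5: (m,n)=(8,11) → π∥ = 8+11·λ ≈ 25.79837, π⊥ = 8+11·λ' ≈ 1.20163 ∈ [-0.2, 1.4) ⇒ IN Λ
candidate 6: (m,n)=(2,3) → π∥ = 2+3·λ ≈ 6.85410, π⊥ = 2+3·λ' ≈ 0.14590 ∈ [-0.2, 1.4) ⇒ IN Λ

1, 2, 3, 5, 6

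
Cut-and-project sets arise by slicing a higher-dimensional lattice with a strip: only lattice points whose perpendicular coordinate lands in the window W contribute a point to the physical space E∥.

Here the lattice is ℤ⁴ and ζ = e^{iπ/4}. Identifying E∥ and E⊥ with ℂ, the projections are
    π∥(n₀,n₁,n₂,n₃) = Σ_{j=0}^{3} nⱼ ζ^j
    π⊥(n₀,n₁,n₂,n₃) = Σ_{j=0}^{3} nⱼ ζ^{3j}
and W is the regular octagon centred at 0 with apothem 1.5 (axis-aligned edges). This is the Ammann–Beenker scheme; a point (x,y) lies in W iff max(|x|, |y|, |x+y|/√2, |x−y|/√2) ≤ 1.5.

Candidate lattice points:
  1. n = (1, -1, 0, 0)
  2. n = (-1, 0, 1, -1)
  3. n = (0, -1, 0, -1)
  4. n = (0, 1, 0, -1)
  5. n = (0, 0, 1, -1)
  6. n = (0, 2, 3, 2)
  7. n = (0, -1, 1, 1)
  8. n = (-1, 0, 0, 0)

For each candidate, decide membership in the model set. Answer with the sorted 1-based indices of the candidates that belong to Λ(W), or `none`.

With ζ = e^{iπ/4} the internal vectors are ζ^0,ζ^3,ζ^6,ζ^9.
candidate 1: n = (1, -1, 0, 0) → π⊥ ≈ (+1.70711, -0.70711); max(|x|,|y|,|x±y|/√2) = 1.70711 > 1.5 ⇒ ∉ W
candidate 2: n = (-1, 0, 1, -1) → π⊥ ≈ (-1.70711, -1.70711); max(|x|,|y|,|x±y|/√2) = 2.41421 > 1.5 ⇒ ∉ W
candidate 3: n = (0, -1, 0, -1) → π⊥ ≈ (+0.00000, -1.41421); max(|x|,|y|,|x±y|/√2) = 1.41421 ≤ 1.5 ⇒ ∈ W
candidate 4: n = (0, 1, 0, -1) → π⊥ ≈ (-1.41421, +0.00000); max(|x|,|y|,|x±y|/√2) = 1.41421 ≤ 1.5 ⇒ ∈ W
candidate 5: n = (0, 0, 1, -1) → π⊥ ≈ (-0.70711, -1.70711); max(|x|,|y|,|x±y|/√2) = 1.70711 > 1.5 ⇒ ∉ W
candidate 6: n = (0, 2, 3, 2) → π⊥ ≈ (+0.00000, -0.17157); max(|x|,|y|,|x±y|/√2) = 0.17157 ≤ 1.5 ⇒ ∈ W
candidate 7: n = (0, -1, 1, 1) → π⊥ ≈ (+1.41421, -1.00000); max(|x|,|y|,|x±y|/√2) = 1.70711 > 1.5 ⇒ ∉ W
candidate 8: n = (-1, 0, 0, 0) → π⊥ ≈ (-1.00000, +0.00000); max(|x|,|y|,|x±y|/√2) = 1.00000 ≤ 1.5 ⇒ ∈ W

3, 4, 6, 8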